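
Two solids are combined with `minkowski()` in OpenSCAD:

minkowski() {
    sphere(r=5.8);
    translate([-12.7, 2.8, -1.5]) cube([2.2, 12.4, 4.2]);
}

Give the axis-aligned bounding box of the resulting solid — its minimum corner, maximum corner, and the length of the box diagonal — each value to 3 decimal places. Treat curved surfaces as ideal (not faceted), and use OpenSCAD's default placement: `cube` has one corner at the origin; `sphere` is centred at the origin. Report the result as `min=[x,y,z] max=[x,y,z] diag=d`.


min=[-18.500,-3.000,-7.300] max=[-4.700,21.000,8.500] diag=31.876

A = translate([-12.7, 2.8, -1.5]) cube([2.2, 12.4, 4.2]) → bbox [-12.7,2.8,-1.5] .. [-10.5,15.2,2.7]
B = sphere(r=5.8) → bbox [-5.8,-5.8,-5.8] .. [5.8,5.8,5.8]
lo = A.lo+B.lo = [-12.7-5.8, 2.8-5.8, -1.5-5.8] = [-18.500,-3.000,-7.300]
hi = A.hi+B.hi = [-10.5+5.8, 15.2+5.8, 2.7+5.8] = [-4.700,21.000,8.500]
diag = √(13.8²+24²+15.8²) = √1016.08 = 31.876


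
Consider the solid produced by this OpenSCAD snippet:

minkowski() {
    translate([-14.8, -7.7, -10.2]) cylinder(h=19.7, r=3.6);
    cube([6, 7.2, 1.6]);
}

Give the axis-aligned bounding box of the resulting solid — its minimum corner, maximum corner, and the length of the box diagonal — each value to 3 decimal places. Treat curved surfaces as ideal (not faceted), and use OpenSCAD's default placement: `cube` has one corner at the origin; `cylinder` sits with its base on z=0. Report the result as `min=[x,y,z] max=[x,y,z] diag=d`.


min=[-18.400,-11.300,-10.200] max=[-5.200,3.100,11.100] diag=28.901

A = translate([-14.8, -7.7, -10.2]) cylinder(h=19.7, r=3.6) → bbox [-18.4,-11.3,-10.2] .. [-11.2,-4.1,9.5]
B = cube([6, 7.2, 1.6]) → bbox [0,0,0] .. [6,7.2,1.6]
lo = A.lo+B.lo = [-18.4+0, -11.3+0, -10.2+0] = [-18.400,-11.300,-10.200]
hi = A.hi+B.hi = [-11.2+6, -4.1+7.2, 9.5+1.6] = [-5.200,3.100,11.100]
diag = √(13.2²+14.4²+21.3²) = √835.29 = 28.901


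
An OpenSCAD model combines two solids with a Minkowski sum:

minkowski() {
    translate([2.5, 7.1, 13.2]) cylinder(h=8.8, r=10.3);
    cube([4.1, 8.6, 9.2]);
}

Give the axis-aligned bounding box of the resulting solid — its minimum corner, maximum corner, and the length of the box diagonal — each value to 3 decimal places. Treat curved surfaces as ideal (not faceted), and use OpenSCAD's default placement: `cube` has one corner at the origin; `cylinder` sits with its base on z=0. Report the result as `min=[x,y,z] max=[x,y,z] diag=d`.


A = translate([2.5, 7.1, 13.2]) cylinder(h=8.8, r=10.3) → bbox [-7.8,-3.2,13.2] .. [12.8,17.4,22]
B = cube([4.1, 8.6, 9.2]) → bbox [0,0,0] .. [4.1,8.6,9.2]
lo = A.lo+B.lo = [-7.8+0, -3.2+0, 13.2+0] = [-7.800,-3.200,13.200]
hi = A.hi+B.hi = [12.8+4.1, 17.4+8.6, 22+9.2] = [16.900,26.000,31.200]
diag = √(24.7²+29.2²+18²) = √1786.73 = 42.270

min=[-7.800,-3.200,13.200] max=[16.900,26.000,31.200] diag=42.270


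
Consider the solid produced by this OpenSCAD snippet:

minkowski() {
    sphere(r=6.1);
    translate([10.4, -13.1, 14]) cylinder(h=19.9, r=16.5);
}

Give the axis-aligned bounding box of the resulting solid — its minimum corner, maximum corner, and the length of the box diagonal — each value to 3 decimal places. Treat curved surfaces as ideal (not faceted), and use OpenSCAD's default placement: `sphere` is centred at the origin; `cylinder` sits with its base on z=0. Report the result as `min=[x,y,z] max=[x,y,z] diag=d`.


min=[-12.200,-35.700,7.900] max=[33.000,9.500,40.000] diag=71.530

A = translate([10.4, -13.1, 14]) cylinder(h=19.9, r=16.5) → bbox [-6.1,-29.6,14] .. [26.9,3.4,33.9]
B = sphere(r=6.1) → bbox [-6.1,-6.1,-6.1] .. [6.1,6.1,6.1]
lo = A.lo+B.lo = [-6.1-6.1, -29.6-6.1, 14-6.1] = [-12.200,-35.700,7.900]
hi = A.hi+B.hi = [26.9+6.1, 3.4+6.1, 33.9+6.1] = [33.000,9.500,40.000]
diag = √(45.2²+45.2²+32.1²) = √5116.49 = 71.530


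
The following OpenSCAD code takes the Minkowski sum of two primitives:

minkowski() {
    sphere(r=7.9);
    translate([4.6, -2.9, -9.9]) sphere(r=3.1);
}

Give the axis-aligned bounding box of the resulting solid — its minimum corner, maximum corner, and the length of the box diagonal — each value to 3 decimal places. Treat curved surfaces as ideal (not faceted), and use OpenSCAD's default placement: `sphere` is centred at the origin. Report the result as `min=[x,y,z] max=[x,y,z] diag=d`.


A = translate([4.6, -2.9, -9.9]) sphere(r=3.1) → bbox [1.5,-6,-13] .. [7.7,0.2,-6.8]
B = sphere(r=7.9) → bbox [-7.9,-7.9,-7.9] .. [7.9,7.9,7.9]
lo = A.lo+B.lo = [1.5-7.9, -6-7.9, -13-7.9] = [-6.400,-13.900,-20.900]
hi = A.hi+B.hi = [7.7+7.9, 0.2+7.9, -6.8+7.9] = [15.600,8.100,1.100]
diag = √(22²+22²+22²) = √1452 = 38.105

min=[-6.400,-13.900,-20.900] max=[15.600,8.100,1.100] diag=38.105


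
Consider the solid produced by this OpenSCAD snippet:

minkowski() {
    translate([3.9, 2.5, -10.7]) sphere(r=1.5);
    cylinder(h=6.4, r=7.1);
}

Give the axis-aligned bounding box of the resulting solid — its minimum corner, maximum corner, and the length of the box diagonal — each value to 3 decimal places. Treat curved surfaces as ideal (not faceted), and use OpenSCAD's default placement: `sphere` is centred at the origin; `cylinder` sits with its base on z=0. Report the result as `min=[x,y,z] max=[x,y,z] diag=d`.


min=[-4.700,-6.100,-12.200] max=[12.500,11.100,-2.800] diag=26.078

A = translate([3.9, 2.5, -10.7]) sphere(r=1.5) → bbox [2.4,1,-12.2] .. [5.4,4,-9.2]
B = cylinder(h=6.4, r=7.1) → bbox [-7.1,-7.1,0] .. [7.1,7.1,6.4]
lo = A.lo+B.lo = [2.4-7.1, 1-7.1, -12.2+0] = [-4.700,-6.100,-12.200]
hi = A.hi+B.hi = [5.4+7.1, 4+7.1, -9.2+6.4] = [12.500,11.100,-2.800]
diag = √(17.2²+17.2²+9.4²) = √680.04 = 26.078


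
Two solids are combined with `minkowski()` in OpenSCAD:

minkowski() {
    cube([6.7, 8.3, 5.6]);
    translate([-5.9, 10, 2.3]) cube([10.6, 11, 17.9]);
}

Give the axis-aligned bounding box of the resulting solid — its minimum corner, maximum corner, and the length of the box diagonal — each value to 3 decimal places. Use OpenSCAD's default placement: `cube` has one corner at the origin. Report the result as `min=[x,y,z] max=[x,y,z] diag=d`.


A = translate([-5.9, 10, 2.3]) cube([10.6, 11, 17.9]) → bbox [-5.9,10,2.3] .. [4.7,21,20.2]
B = cube([6.7, 8.3, 5.6]) → bbox [0,0,0] .. [6.7,8.3,5.6]
lo = A.lo+B.lo = [-5.9+0, 10+0, 2.3+0] = [-5.900,10.000,2.300]
hi = A.hi+B.hi = [4.7+6.7, 21+8.3, 20.2+5.6] = [11.400,29.300,25.800]
diag = √(17.3²+19.3²+23.5²) = √1224.03 = 34.986

min=[-5.900,10.000,2.300] max=[11.400,29.300,25.800] diag=34.986


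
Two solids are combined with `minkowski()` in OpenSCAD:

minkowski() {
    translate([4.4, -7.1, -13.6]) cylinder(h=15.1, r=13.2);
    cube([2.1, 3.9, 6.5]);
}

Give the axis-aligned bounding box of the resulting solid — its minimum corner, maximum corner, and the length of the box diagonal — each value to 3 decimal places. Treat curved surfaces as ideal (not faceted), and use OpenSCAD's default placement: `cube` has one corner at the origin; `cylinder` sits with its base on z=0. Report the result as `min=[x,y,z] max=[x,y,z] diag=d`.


min=[-8.800,-20.300,-13.600] max=[19.700,10.000,8.000] diag=46.871

A = translate([4.4, -7.1, -13.6]) cylinder(h=15.1, r=13.2) → bbox [-8.8,-20.3,-13.6] .. [17.6,6.1,1.5]
B = cube([2.1, 3.9, 6.5]) → bbox [0,0,0] .. [2.1,3.9,6.5]
lo = A.lo+B.lo = [-8.8+0, -20.3+0, -13.6+0] = [-8.800,-20.300,-13.600]
hi = A.hi+B.hi = [17.6+2.1, 6.1+3.9, 1.5+6.5] = [19.700,10.000,8.000]
diag = √(28.5²+30.3²+21.6²) = √2196.9 = 46.871


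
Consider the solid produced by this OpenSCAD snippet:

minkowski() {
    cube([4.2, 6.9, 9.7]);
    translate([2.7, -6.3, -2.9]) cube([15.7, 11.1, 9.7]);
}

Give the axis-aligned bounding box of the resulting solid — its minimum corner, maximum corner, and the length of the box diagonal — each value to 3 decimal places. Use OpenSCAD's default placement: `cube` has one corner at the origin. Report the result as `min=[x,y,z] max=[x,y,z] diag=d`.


min=[2.700,-6.300,-2.900] max=[22.600,11.700,16.500] diag=33.111

A = translate([2.7, -6.3, -2.9]) cube([15.7, 11.1, 9.7]) → bbox [2.7,-6.3,-2.9] .. [18.4,4.8,6.8]
B = cube([4.2, 6.9, 9.7]) → bbox [0,0,0] .. [4.2,6.9,9.7]
lo = A.lo+B.lo = [2.7+0, -6.3+0, -2.9+0] = [2.700,-6.300,-2.900]
hi = A.hi+B.hi = [18.4+4.2, 4.8+6.9, 6.8+9.7] = [22.600,11.700,16.500]
diag = √(19.9²+18²+19.4²) = √1096.37 = 33.111


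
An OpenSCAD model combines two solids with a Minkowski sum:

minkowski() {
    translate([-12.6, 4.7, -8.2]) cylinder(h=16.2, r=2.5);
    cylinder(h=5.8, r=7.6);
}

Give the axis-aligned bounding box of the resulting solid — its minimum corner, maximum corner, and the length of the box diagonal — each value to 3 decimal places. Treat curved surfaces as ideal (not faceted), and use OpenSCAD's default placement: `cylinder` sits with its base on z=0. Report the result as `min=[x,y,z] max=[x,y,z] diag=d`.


min=[-22.700,-5.400,-8.200] max=[-2.500,14.800,13.800] diag=36.057

A = translate([-12.6, 4.7, -8.2]) cylinder(h=16.2, r=2.5) → bbox [-15.1,2.2,-8.2] .. [-10.1,7.2,8]
B = cylinder(h=5.8, r=7.6) → bbox [-7.6,-7.6,0] .. [7.6,7.6,5.8]
lo = A.lo+B.lo = [-15.1-7.6, 2.2-7.6, -8.2+0] = [-22.700,-5.400,-8.200]
hi = A.hi+B.hi = [-10.1+7.6, 7.2+7.6, 8+5.8] = [-2.500,14.800,13.800]
diag = √(20.2²+20.2²+22²) = √1300.08 = 36.057


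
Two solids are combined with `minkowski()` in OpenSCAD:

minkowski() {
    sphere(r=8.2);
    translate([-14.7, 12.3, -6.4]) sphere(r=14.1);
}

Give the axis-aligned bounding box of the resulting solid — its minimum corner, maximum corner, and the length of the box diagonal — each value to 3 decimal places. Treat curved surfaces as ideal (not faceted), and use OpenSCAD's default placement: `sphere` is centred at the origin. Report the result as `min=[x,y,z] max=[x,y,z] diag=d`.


A = translate([-14.7, 12.3, -6.4]) sphere(r=14.1) → bbox [-28.8,-1.8,-20.5] .. [-0.6,26.4,7.7]
B = sphere(r=8.2) → bbox [-8.2,-8.2,-8.2] .. [8.2,8.2,8.2]
lo = A.lo+B.lo = [-28.8-8.2, -1.8-8.2, -20.5-8.2] = [-37.000,-10.000,-28.700]
hi = A.hi+B.hi = [-0.6+8.2, 26.4+8.2, 7.7+8.2] = [7.600,34.600,15.900]
diag = √(44.6²+44.6²+44.6²) = √5967.48 = 77.249

min=[-37.000,-10.000,-28.700] max=[7.600,34.600,15.900] diag=77.249


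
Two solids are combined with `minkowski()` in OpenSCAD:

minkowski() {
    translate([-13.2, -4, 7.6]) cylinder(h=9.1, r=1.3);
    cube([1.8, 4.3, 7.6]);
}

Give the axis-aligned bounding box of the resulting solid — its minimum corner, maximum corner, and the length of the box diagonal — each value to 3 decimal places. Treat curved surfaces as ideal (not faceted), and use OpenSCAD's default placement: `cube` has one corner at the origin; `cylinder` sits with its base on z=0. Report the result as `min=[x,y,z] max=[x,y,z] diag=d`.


A = translate([-13.2, -4, 7.6]) cylinder(h=9.1, r=1.3) → bbox [-14.5,-5.3,7.6] .. [-11.9,-2.7,16.7]
B = cube([1.8, 4.3, 7.6]) → bbox [0,0,0] .. [1.8,4.3,7.6]
lo = A.lo+B.lo = [-14.5+0, -5.3+0, 7.6+0] = [-14.500,-5.300,7.600]
hi = A.hi+B.hi = [-11.9+1.8, -2.7+4.3, 16.7+7.6] = [-10.100,1.600,24.300]
diag = √(4.4²+6.9²+16.7²) = √345.86 = 18.597

min=[-14.500,-5.300,7.600] max=[-10.100,1.600,24.300] diag=18.597


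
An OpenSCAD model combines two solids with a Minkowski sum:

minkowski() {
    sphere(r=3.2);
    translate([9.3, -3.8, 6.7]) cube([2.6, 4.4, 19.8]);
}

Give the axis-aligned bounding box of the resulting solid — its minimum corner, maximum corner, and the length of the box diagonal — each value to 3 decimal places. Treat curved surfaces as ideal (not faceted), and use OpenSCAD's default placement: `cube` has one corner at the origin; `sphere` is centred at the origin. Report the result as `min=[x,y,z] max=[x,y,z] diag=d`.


A = translate([9.3, -3.8, 6.7]) cube([2.6, 4.4, 19.8]) → bbox [9.3,-3.8,6.7] .. [11.9,0.6,26.5]
B = sphere(r=3.2) → bbox [-3.2,-3.2,-3.2] .. [3.2,3.2,3.2]
lo = A.lo+B.lo = [9.3-3.2, -3.8-3.2, 6.7-3.2] = [6.100,-7.000,3.500]
hi = A.hi+B.hi = [11.9+3.2, 0.6+3.2, 26.5+3.2] = [15.100,3.800,29.700]
diag = √(9²+10.8²+26.2²) = √884.08 = 29.733

min=[6.100,-7.000,3.500] max=[15.100,3.800,29.700] diag=29.733


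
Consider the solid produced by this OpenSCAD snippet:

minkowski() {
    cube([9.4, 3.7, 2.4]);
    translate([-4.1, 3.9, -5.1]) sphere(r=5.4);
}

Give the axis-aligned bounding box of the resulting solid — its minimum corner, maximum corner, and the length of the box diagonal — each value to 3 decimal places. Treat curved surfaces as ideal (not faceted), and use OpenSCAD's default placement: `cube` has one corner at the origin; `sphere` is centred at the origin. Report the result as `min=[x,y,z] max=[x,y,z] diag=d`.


A = translate([-4.1, 3.9, -5.1]) sphere(r=5.4) → bbox [-9.5,-1.5,-10.5] .. [1.3,9.3,0.3]
B = cube([9.4, 3.7, 2.4]) → bbox [0,0,0] .. [9.4,3.7,2.4]
lo = A.lo+B.lo = [-9.5+0, -1.5+0, -10.5+0] = [-9.500,-1.500,-10.500]
hi = A.hi+B.hi = [1.3+9.4, 9.3+3.7, 0.3+2.4] = [10.700,13.000,2.700]
diag = √(20.2²+14.5²+13.2²) = √792.53 = 28.152

min=[-9.500,-1.500,-10.500] max=[10.700,13.000,2.700] diag=28.152


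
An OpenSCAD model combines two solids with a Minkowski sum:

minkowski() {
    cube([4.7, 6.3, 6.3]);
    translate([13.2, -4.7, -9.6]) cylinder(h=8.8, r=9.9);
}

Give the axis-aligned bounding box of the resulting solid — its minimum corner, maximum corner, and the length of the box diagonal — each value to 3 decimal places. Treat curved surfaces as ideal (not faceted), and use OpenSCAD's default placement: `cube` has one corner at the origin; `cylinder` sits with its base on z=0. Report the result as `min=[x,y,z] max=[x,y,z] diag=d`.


min=[3.300,-14.600,-9.600] max=[27.800,11.500,5.500] diag=38.852

A = translate([13.2, -4.7, -9.6]) cylinder(h=8.8, r=9.9) → bbox [3.3,-14.6,-9.6] .. [23.1,5.2,-0.8]
B = cube([4.7, 6.3, 6.3]) → bbox [0,0,0] .. [4.7,6.3,6.3]
lo = A.lo+B.lo = [3.3+0, -14.6+0, -9.6+0] = [3.300,-14.600,-9.600]
hi = A.hi+B.hi = [23.1+4.7, 5.2+6.3, -0.8+6.3] = [27.800,11.500,5.500]
diag = √(24.5²+26.1²+15.1²) = √1509.47 = 38.852


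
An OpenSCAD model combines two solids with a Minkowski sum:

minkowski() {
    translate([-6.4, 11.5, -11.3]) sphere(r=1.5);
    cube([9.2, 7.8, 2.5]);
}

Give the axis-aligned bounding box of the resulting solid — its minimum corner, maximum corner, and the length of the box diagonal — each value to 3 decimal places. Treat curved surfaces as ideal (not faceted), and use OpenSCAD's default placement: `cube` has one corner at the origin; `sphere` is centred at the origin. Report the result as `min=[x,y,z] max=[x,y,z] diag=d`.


A = translate([-6.4, 11.5, -11.3]) sphere(r=1.5) → bbox [-7.9,10,-12.8] .. [-4.9,13,-9.8]
B = cube([9.2, 7.8, 2.5]) → bbox [0,0,0] .. [9.2,7.8,2.5]
lo = A.lo+B.lo = [-7.9+0, 10+0, -12.8+0] = [-7.900,10.000,-12.800]
hi = A.hi+B.hi = [-4.9+9.2, 13+7.8, -9.8+2.5] = [4.300,20.800,-7.300]
diag = √(12.2²+10.8²+5.5²) = √295.73 = 17.197

min=[-7.900,10.000,-12.800] max=[4.300,20.800,-7.300] diag=17.197


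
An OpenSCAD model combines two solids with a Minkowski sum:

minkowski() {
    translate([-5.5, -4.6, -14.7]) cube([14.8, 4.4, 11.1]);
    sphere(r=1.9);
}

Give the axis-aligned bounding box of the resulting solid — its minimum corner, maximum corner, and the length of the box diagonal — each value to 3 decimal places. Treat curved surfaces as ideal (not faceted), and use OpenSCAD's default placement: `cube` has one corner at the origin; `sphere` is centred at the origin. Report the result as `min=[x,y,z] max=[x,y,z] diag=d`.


min=[-7.400,-6.500,-16.600] max=[11.200,1.700,-1.700] diag=25.203

A = translate([-5.5, -4.6, -14.7]) cube([14.8, 4.4, 11.1]) → bbox [-5.5,-4.6,-14.7] .. [9.3,-0.2,-3.6]
B = sphere(r=1.9) → bbox [-1.9,-1.9,-1.9] .. [1.9,1.9,1.9]
lo = A.lo+B.lo = [-5.5-1.9, -4.6-1.9, -14.7-1.9] = [-7.400,-6.500,-16.600]
hi = A.hi+B.hi = [9.3+1.9, -0.2+1.9, -3.6+1.9] = [11.200,1.700,-1.700]
diag = √(18.6²+8.2²+14.9²) = √635.21 = 25.203


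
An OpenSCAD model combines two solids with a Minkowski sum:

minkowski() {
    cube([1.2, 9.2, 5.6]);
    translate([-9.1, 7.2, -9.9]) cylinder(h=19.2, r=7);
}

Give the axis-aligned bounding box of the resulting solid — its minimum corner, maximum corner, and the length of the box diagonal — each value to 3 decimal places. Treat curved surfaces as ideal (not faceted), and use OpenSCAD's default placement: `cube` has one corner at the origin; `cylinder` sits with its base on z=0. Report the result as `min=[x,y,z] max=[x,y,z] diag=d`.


A = translate([-9.1, 7.2, -9.9]) cylinder(h=19.2, r=7) → bbox [-16.1,0.2,-9.9] .. [-2.1,14.2,9.3]
B = cube([1.2, 9.2, 5.6]) → bbox [0,0,0] .. [1.2,9.2,5.6]
lo = A.lo+B.lo = [-16.1+0, 0.2+0, -9.9+0] = [-16.100,0.200,-9.900]
hi = A.hi+B.hi = [-2.1+1.2, 14.2+9.2, 9.3+5.6] = [-0.900,23.400,14.900]
diag = √(15.2²+23.2²+24.8²) = √1384.32 = 37.206

min=[-16.100,0.200,-9.900] max=[-0.900,23.400,14.900] diag=37.206


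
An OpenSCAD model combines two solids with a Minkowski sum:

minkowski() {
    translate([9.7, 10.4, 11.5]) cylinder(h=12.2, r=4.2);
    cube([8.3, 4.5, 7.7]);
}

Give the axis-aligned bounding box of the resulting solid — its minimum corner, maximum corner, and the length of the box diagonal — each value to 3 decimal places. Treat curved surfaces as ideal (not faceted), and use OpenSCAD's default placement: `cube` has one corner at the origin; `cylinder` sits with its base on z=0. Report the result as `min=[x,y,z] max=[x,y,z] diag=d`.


A = translate([9.7, 10.4, 11.5]) cylinder(h=12.2, r=4.2) → bbox [5.5,6.2,11.5] .. [13.9,14.6,23.7]
B = cube([8.3, 4.5, 7.7]) → bbox [0,0,0] .. [8.3,4.5,7.7]
lo = A.lo+B.lo = [5.5+0, 6.2+0, 11.5+0] = [5.500,6.200,11.500]
hi = A.hi+B.hi = [13.9+8.3, 14.6+4.5, 23.7+7.7] = [22.200,19.100,31.400]
diag = √(16.7²+12.9²+19.9²) = √841.31 = 29.005

min=[5.500,6.200,11.500] max=[22.200,19.100,31.400] diag=29.005


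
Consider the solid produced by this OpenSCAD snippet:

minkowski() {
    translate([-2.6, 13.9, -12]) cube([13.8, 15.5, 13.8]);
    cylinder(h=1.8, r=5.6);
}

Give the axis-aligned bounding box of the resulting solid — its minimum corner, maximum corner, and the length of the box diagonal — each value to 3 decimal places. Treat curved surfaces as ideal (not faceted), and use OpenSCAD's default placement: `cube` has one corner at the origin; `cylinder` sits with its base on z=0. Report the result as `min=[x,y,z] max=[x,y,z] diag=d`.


A = translate([-2.6, 13.9, -12]) cube([13.8, 15.5, 13.8]) → bbox [-2.6,13.9,-12] .. [11.2,29.4,1.8]
B = cylinder(h=1.8, r=5.6) → bbox [-5.6,-5.6,0] .. [5.6,5.6,1.8]
lo = A.lo+B.lo = [-2.6-5.6, 13.9-5.6, -12+0] = [-8.200,8.300,-12.000]
hi = A.hi+B.hi = [11.2+5.6, 29.4+5.6, 1.8+1.8] = [16.800,35.000,3.600]
diag = √(25²+26.7²+15.6²) = √1581.25 = 39.765

min=[-8.200,8.300,-12.000] max=[16.800,35.000,3.600] diag=39.765


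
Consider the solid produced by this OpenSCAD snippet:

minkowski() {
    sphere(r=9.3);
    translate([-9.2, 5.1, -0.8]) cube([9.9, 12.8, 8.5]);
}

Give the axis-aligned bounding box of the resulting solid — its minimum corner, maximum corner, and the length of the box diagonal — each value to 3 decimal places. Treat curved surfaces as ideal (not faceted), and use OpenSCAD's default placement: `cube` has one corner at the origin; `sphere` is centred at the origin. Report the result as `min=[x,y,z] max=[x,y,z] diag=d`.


A = translate([-9.2, 5.1, -0.8]) cube([9.9, 12.8, 8.5]) → bbox [-9.2,5.1,-0.8] .. [0.7,17.9,7.7]
B = sphere(r=9.3) → bbox [-9.3,-9.3,-9.3] .. [9.3,9.3,9.3]
lo = A.lo+B.lo = [-9.2-9.3, 5.1-9.3, -0.8-9.3] = [-18.500,-4.200,-10.100]
hi = A.hi+B.hi = [0.7+9.3, 17.9+9.3, 7.7+9.3] = [10.000,27.200,17.000]
diag = √(28.5²+31.4²+27.1²) = √2532.62 = 50.325

min=[-18.500,-4.200,-10.100] max=[10.000,27.200,17.000] diag=50.325


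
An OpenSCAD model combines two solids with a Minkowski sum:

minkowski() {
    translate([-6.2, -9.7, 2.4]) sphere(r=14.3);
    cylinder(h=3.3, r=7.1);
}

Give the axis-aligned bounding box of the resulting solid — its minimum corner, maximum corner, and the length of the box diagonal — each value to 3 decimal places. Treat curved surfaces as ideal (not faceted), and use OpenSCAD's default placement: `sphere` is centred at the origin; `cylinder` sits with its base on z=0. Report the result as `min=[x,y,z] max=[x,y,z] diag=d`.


min=[-27.600,-31.100,-11.900] max=[15.200,11.700,20.000] diag=68.420

A = translate([-6.2, -9.7, 2.4]) sphere(r=14.3) → bbox [-20.5,-24,-11.9] .. [8.1,4.6,16.7]
B = cylinder(h=3.3, r=7.1) → bbox [-7.1,-7.1,0] .. [7.1,7.1,3.3]
lo = A.lo+B.lo = [-20.5-7.1, -24-7.1, -11.9+0] = [-27.600,-31.100,-11.900]
hi = A.hi+B.hi = [8.1+7.1, 4.6+7.1, 16.7+3.3] = [15.200,11.700,20.000]
diag = √(42.8²+42.8²+31.9²) = √4681.29 = 68.420


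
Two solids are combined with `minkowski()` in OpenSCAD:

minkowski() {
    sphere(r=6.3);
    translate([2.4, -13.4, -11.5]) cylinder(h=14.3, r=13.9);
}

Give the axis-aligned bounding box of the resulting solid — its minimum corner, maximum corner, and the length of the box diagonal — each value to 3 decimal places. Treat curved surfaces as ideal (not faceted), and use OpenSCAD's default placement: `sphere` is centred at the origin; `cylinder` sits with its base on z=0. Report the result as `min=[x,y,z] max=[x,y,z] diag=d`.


A = translate([2.4, -13.4, -11.5]) cylinder(h=14.3, r=13.9) → bbox [-11.5,-27.3,-11.5] .. [16.3,0.5,2.8]
B = sphere(r=6.3) → bbox [-6.3,-6.3,-6.3] .. [6.3,6.3,6.3]
lo = A.lo+B.lo = [-11.5-6.3, -27.3-6.3, -11.5-6.3] = [-17.800,-33.600,-17.800]
hi = A.hi+B.hi = [16.3+6.3, 0.5+6.3, 2.8+6.3] = [22.600,6.800,9.100]
diag = √(40.4²+40.4²+26.9²) = √3987.93 = 63.150

min=[-17.800,-33.600,-17.800] max=[22.600,6.800,9.100] diag=63.150


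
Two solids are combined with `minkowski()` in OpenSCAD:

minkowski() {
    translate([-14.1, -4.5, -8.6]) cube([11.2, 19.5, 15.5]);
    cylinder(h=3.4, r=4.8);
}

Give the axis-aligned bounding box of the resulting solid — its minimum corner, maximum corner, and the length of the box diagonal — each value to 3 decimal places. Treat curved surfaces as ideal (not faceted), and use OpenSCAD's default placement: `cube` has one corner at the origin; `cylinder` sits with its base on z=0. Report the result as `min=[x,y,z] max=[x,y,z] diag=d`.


A = translate([-14.1, -4.5, -8.6]) cube([11.2, 19.5, 15.5]) → bbox [-14.1,-4.5,-8.6] .. [-2.9,15,6.9]
B = cylinder(h=3.4, r=4.8) → bbox [-4.8,-4.8,0] .. [4.8,4.8,3.4]
lo = A.lo+B.lo = [-14.1-4.8, -4.5-4.8, -8.6+0] = [-18.900,-9.300,-8.600]
hi = A.hi+B.hi = [-2.9+4.8, 15+4.8, 6.9+3.4] = [1.900,19.800,10.300]
diag = √(20.8²+29.1²+18.9²) = √1636.66 = 40.456

min=[-18.900,-9.300,-8.600] max=[1.900,19.800,10.300] diag=40.456


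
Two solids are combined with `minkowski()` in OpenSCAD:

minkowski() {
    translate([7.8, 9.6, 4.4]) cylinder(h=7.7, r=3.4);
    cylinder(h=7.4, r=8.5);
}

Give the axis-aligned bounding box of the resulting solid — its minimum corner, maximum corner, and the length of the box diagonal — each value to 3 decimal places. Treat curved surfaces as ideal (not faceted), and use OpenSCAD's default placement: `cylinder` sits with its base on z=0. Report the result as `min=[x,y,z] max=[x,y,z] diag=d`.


min=[-4.100,-2.300,4.400] max=[19.700,21.500,19.500] diag=36.890

A = translate([7.8, 9.6, 4.4]) cylinder(h=7.7, r=3.4) → bbox [4.4,6.2,4.4] .. [11.2,13,12.1]
B = cylinder(h=7.4, r=8.5) → bbox [-8.5,-8.5,0] .. [8.5,8.5,7.4]
lo = A.lo+B.lo = [4.4-8.5, 6.2-8.5, 4.4+0] = [-4.100,-2.300,4.400]
hi = A.hi+B.hi = [11.2+8.5, 13+8.5, 12.1+7.4] = [19.700,21.500,19.500]
diag = √(23.8²+23.8²+15.1²) = √1360.89 = 36.890


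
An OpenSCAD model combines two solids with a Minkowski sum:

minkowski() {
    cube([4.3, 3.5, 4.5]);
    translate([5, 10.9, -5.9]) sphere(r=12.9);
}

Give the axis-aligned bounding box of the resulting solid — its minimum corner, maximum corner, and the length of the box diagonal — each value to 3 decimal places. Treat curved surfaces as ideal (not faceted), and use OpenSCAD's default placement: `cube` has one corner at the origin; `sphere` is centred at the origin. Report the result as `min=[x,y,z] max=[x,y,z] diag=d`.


A = translate([5, 10.9, -5.9]) sphere(r=12.9) → bbox [-7.9,-2,-18.8] .. [17.9,23.8,7]
B = cube([4.3, 3.5, 4.5]) → bbox [0,0,0] .. [4.3,3.5,4.5]
lo = A.lo+B.lo = [-7.9+0, -2+0, -18.8+0] = [-7.900,-2.000,-18.800]
hi = A.hi+B.hi = [17.9+4.3, 23.8+3.5, 7+4.5] = [22.200,27.300,11.500]
diag = √(30.1²+29.3²+30.3²) = √2682.59 = 51.794

min=[-7.900,-2.000,-18.800] max=[22.200,27.300,11.500] diag=51.794


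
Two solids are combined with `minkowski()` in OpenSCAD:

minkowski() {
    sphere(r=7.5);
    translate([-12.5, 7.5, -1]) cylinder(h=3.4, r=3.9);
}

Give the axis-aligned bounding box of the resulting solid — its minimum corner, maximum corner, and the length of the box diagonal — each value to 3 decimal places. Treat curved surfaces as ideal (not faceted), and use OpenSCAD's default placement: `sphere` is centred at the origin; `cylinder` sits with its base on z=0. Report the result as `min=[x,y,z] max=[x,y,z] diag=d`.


min=[-23.900,-3.900,-8.500] max=[-1.100,18.900,9.900] diag=37.125

A = translate([-12.5, 7.5, -1]) cylinder(h=3.4, r=3.9) → bbox [-16.4,3.6,-1] .. [-8.6,11.4,2.4]
B = sphere(r=7.5) → bbox [-7.5,-7.5,-7.5] .. [7.5,7.5,7.5]
lo = A.lo+B.lo = [-16.4-7.5, 3.6-7.5, -1-7.5] = [-23.900,-3.900,-8.500]
hi = A.hi+B.hi = [-8.6+7.5, 11.4+7.5, 2.4+7.5] = [-1.100,18.900,9.900]
diag = √(22.8²+22.8²+18.4²) = √1378.24 = 37.125


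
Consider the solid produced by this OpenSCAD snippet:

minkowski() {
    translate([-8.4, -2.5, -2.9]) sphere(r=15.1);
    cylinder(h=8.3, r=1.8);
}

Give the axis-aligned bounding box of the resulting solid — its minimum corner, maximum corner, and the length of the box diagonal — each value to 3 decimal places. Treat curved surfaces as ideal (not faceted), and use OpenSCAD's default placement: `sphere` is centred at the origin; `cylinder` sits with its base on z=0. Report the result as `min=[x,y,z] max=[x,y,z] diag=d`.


min=[-25.300,-19.400,-18.000] max=[8.500,14.400,20.500] diag=61.377

A = translate([-8.4, -2.5, -2.9]) sphere(r=15.1) → bbox [-23.5,-17.6,-18] .. [6.7,12.6,12.2]
B = cylinder(h=8.3, r=1.8) → bbox [-1.8,-1.8,0] .. [1.8,1.8,8.3]
lo = A.lo+B.lo = [-23.5-1.8, -17.6-1.8, -18+0] = [-25.300,-19.400,-18.000]
hi = A.hi+B.hi = [6.7+1.8, 12.6+1.8, 12.2+8.3] = [8.500,14.400,20.500]
diag = √(33.8²+33.8²+38.5²) = √3767.13 = 61.377


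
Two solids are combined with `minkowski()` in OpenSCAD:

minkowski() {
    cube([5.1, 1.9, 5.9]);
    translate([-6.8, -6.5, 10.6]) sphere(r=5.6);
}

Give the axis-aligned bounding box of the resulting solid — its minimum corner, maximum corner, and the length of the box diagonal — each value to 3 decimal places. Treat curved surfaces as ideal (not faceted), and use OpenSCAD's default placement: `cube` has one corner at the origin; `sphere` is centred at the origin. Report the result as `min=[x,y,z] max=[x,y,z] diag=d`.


min=[-12.400,-12.100,5.000] max=[3.900,1.000,22.100] diag=27.013

A = translate([-6.8, -6.5, 10.6]) sphere(r=5.6) → bbox [-12.4,-12.1,5] .. [-1.2,-0.9,16.2]
B = cube([5.1, 1.9, 5.9]) → bbox [0,0,0] .. [5.1,1.9,5.9]
lo = A.lo+B.lo = [-12.4+0, -12.1+0, 5+0] = [-12.400,-12.100,5.000]
hi = A.hi+B.hi = [-1.2+5.1, -0.9+1.9, 16.2+5.9] = [3.900,1.000,22.100]
diag = √(16.3²+13.1²+17.1²) = √729.71 = 27.013


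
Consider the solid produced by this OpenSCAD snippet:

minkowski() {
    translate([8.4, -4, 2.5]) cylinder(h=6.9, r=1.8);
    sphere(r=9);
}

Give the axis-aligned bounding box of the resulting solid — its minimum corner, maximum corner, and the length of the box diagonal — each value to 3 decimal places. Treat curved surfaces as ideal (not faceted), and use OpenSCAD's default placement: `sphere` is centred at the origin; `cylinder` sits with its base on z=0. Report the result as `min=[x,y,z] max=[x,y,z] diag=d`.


min=[-2.400,-14.800,-6.500] max=[19.200,6.800,18.400] diag=39.410

A = translate([8.4, -4, 2.5]) cylinder(h=6.9, r=1.8) → bbox [6.6,-5.8,2.5] .. [10.2,-2.2,9.4]
B = sphere(r=9) → bbox [-9,-9,-9] .. [9,9,9]
lo = A.lo+B.lo = [6.6-9, -5.8-9, 2.5-9] = [-2.400,-14.800,-6.500]
hi = A.hi+B.hi = [10.2+9, -2.2+9, 9.4+9] = [19.200,6.800,18.400]
diag = √(21.6²+21.6²+24.9²) = √1553.13 = 39.410


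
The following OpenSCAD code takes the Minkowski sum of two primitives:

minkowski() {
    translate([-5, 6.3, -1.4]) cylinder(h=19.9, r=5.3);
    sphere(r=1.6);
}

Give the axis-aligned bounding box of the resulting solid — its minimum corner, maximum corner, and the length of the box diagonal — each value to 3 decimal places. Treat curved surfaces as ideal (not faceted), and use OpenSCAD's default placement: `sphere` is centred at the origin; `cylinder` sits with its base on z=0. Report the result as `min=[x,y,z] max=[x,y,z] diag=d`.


min=[-11.900,-0.600,-3.000] max=[1.900,13.200,20.100] diag=30.241

A = translate([-5, 6.3, -1.4]) cylinder(h=19.9, r=5.3) → bbox [-10.3,1,-1.4] .. [0.3,11.6,18.5]
B = sphere(r=1.6) → bbox [-1.6,-1.6,-1.6] .. [1.6,1.6,1.6]
lo = A.lo+B.lo = [-10.3-1.6, 1-1.6, -1.4-1.6] = [-11.900,-0.600,-3.000]
hi = A.hi+B.hi = [0.3+1.6, 11.6+1.6, 18.5+1.6] = [1.900,13.200,20.100]
diag = √(13.8²+13.8²+23.1²) = √914.49 = 30.241


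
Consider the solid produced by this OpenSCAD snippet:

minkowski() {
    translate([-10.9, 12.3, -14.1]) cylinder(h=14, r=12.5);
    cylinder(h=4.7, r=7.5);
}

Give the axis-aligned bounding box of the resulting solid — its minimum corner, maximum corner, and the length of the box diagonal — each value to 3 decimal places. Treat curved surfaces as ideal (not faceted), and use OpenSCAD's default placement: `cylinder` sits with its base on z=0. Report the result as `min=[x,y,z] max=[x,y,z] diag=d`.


min=[-30.900,-7.700,-14.100] max=[9.100,32.300,4.600] diag=59.579

A = translate([-10.9, 12.3, -14.1]) cylinder(h=14, r=12.5) → bbox [-23.4,-0.2,-14.1] .. [1.6,24.8,-0.1]
B = cylinder(h=4.7, r=7.5) → bbox [-7.5,-7.5,0] .. [7.5,7.5,4.7]
lo = A.lo+B.lo = [-23.4-7.5, -0.2-7.5, -14.1+0] = [-30.900,-7.700,-14.100]
hi = A.hi+B.hi = [1.6+7.5, 24.8+7.5, -0.1+4.7] = [9.100,32.300,4.600]
diag = √(40²+40²+18.7²) = √3549.69 = 59.579


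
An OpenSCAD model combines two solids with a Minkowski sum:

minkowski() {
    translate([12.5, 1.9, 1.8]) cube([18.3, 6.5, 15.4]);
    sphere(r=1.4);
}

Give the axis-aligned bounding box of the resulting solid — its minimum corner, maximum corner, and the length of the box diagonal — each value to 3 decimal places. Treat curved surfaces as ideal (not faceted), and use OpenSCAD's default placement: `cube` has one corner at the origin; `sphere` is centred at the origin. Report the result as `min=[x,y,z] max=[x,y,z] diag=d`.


A = translate([12.5, 1.9, 1.8]) cube([18.3, 6.5, 15.4]) → bbox [12.5,1.9,1.8] .. [30.8,8.4,17.2]
B = sphere(r=1.4) → bbox [-1.4,-1.4,-1.4] .. [1.4,1.4,1.4]
lo = A.lo+B.lo = [12.5-1.4, 1.9-1.4, 1.8-1.4] = [11.100,0.500,0.400]
hi = A.hi+B.hi = [30.8+1.4, 8.4+1.4, 17.2+1.4] = [32.200,9.800,18.600]
diag = √(21.1²+9.3²+18.2²) = √862.94 = 29.376

min=[11.100,0.500,0.400] max=[32.200,9.800,18.600] diag=29.376


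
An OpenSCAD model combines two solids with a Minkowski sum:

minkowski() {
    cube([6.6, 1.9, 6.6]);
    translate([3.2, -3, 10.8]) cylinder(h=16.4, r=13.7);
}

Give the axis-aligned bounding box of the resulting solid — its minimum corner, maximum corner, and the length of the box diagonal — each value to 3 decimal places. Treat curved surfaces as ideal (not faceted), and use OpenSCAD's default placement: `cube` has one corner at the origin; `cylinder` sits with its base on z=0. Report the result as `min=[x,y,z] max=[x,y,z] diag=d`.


min=[-10.500,-16.700,10.800] max=[23.500,12.600,33.800] diag=50.433

A = translate([3.2, -3, 10.8]) cylinder(h=16.4, r=13.7) → bbox [-10.5,-16.7,10.8] .. [16.9,10.7,27.2]
B = cube([6.6, 1.9, 6.6]) → bbox [0,0,0] .. [6.6,1.9,6.6]
lo = A.lo+B.lo = [-10.5+0, -16.7+0, 10.8+0] = [-10.500,-16.700,10.800]
hi = A.hi+B.hi = [16.9+6.6, 10.7+1.9, 27.2+6.6] = [23.500,12.600,33.800]
diag = √(34²+29.3²+23²) = √2543.49 = 50.433


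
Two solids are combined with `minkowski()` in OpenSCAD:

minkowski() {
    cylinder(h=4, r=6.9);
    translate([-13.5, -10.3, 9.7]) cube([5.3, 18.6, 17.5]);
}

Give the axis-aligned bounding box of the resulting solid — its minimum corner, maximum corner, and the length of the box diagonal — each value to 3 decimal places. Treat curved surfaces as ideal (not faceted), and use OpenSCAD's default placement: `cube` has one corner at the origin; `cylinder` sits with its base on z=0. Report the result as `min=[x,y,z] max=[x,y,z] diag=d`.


min=[-20.400,-17.200,9.700] max=[-1.300,15.200,31.200] diag=43.322

A = translate([-13.5, -10.3, 9.7]) cube([5.3, 18.6, 17.5]) → bbox [-13.5,-10.3,9.7] .. [-8.2,8.3,27.2]
B = cylinder(h=4, r=6.9) → bbox [-6.9,-6.9,0] .. [6.9,6.9,4]
lo = A.lo+B.lo = [-13.5-6.9, -10.3-6.9, 9.7+0] = [-20.400,-17.200,9.700]
hi = A.hi+B.hi = [-8.2+6.9, 8.3+6.9, 27.2+4] = [-1.300,15.200,31.200]
diag = √(19.1²+32.4²+21.5²) = √1876.82 = 43.322


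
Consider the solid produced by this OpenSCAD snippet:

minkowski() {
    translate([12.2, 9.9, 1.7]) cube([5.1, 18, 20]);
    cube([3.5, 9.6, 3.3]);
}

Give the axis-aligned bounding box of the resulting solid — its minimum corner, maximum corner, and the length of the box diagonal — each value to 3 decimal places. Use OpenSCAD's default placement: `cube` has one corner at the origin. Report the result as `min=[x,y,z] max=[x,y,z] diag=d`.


A = translate([12.2, 9.9, 1.7]) cube([5.1, 18, 20]) → bbox [12.2,9.9,1.7] .. [17.3,27.9,21.7]
B = cube([3.5, 9.6, 3.3]) → bbox [0,0,0] .. [3.5,9.6,3.3]
lo = A.lo+B.lo = [12.2+0, 9.9+0, 1.7+0] = [12.200,9.900,1.700]
hi = A.hi+B.hi = [17.3+3.5, 27.9+9.6, 21.7+3.3] = [20.800,37.500,25.000]
diag = √(8.6²+27.6²+23.3²) = √1378.61 = 37.130

min=[12.200,9.900,1.700] max=[20.800,37.500,25.000] diag=37.130


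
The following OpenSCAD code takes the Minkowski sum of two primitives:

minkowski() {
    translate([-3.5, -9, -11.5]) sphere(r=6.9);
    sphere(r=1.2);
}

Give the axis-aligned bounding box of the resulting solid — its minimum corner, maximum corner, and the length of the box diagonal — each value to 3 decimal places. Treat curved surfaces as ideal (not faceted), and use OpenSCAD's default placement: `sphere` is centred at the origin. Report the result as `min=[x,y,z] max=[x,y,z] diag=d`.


A = translate([-3.5, -9, -11.5]) sphere(r=6.9) → bbox [-10.4,-15.9,-18.4] .. [3.4,-2.1,-4.6]
B = sphere(r=1.2) → bbox [-1.2,-1.2,-1.2] .. [1.2,1.2,1.2]
lo = A.lo+B.lo = [-10.4-1.2, -15.9-1.2, -18.4-1.2] = [-11.600,-17.100,-19.600]
hi = A.hi+B.hi = [3.4+1.2, -2.1+1.2, -4.6+1.2] = [4.600,-0.900,-3.400]
diag = √(16.2²+16.2²+16.2²) = √787.32 = 28.059

min=[-11.600,-17.100,-19.600] max=[4.600,-0.900,-3.400] diag=28.059


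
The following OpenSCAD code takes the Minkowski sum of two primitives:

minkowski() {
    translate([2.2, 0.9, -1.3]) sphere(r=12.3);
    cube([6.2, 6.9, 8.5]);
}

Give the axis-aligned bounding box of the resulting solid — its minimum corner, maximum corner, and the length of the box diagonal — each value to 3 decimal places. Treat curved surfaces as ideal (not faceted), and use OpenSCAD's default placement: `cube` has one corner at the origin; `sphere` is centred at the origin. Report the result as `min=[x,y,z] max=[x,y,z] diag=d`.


A = translate([2.2, 0.9, -1.3]) sphere(r=12.3) → bbox [-10.1,-11.4,-13.6] .. [14.5,13.2,11]
B = cube([6.2, 6.9, 8.5]) → bbox [0,0,0] .. [6.2,6.9,8.5]
lo = A.lo+B.lo = [-10.1+0, -11.4+0, -13.6+0] = [-10.100,-11.400,-13.600]
hi = A.hi+B.hi = [14.5+6.2, 13.2+6.9, 11+8.5] = [20.700,20.100,19.500]
diag = √(30.8²+31.5²+33.1²) = √3036.5 = 55.104

min=[-10.100,-11.400,-13.600] max=[20.700,20.100,19.500] diag=55.104


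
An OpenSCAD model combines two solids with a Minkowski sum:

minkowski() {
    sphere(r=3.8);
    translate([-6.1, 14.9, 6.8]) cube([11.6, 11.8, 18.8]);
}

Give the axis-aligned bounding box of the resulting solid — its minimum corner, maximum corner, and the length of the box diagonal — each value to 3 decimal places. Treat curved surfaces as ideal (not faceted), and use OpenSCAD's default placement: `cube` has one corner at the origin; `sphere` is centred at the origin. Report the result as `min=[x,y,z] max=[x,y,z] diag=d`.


min=[-9.900,11.100,3.000] max=[9.300,30.500,29.400] diag=37.973

A = translate([-6.1, 14.9, 6.8]) cube([11.6, 11.8, 18.8]) → bbox [-6.1,14.9,6.8] .. [5.5,26.7,25.6]
B = sphere(r=3.8) → bbox [-3.8,-3.8,-3.8] .. [3.8,3.8,3.8]
lo = A.lo+B.lo = [-6.1-3.8, 14.9-3.8, 6.8-3.8] = [-9.900,11.100,3.000]
hi = A.hi+B.hi = [5.5+3.8, 26.7+3.8, 25.6+3.8] = [9.300,30.500,29.400]
diag = √(19.2²+19.4²+26.4²) = √1441.96 = 37.973


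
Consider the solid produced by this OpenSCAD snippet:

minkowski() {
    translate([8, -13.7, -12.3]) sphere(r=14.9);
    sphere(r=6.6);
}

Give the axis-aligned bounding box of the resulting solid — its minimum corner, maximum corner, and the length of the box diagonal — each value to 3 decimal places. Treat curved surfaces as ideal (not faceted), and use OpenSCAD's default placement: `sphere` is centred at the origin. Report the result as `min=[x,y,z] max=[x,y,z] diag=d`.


A = translate([8, -13.7, -12.3]) sphere(r=14.9) → bbox [-6.9,-28.6,-27.2] .. [22.9,1.2,2.6]
B = sphere(r=6.6) → bbox [-6.6,-6.6,-6.6] .. [6.6,6.6,6.6]
lo = A.lo+B.lo = [-6.9-6.6, -28.6-6.6, -27.2-6.6] = [-13.500,-35.200,-33.800]
hi = A.hi+B.hi = [22.9+6.6, 1.2+6.6, 2.6+6.6] = [29.500,7.800,9.200]
diag = √(43²+43²+43²) = √5547 = 74.478

min=[-13.500,-35.200,-33.800] max=[29.500,7.800,9.200] diag=74.478


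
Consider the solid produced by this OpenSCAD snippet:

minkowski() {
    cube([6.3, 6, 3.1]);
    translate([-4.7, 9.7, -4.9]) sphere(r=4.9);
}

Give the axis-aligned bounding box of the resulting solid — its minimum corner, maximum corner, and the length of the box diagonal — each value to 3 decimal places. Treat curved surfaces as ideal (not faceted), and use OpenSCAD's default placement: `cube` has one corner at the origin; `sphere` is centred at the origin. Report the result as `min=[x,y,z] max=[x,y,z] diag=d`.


A = translate([-4.7, 9.7, -4.9]) sphere(r=4.9) → bbox [-9.6,4.8,-9.8] .. [0.2,14.6,0]
B = cube([6.3, 6, 3.1]) → bbox [0,0,0] .. [6.3,6,3.1]
lo = A.lo+B.lo = [-9.6+0, 4.8+0, -9.8+0] = [-9.600,4.800,-9.800]
hi = A.hi+B.hi = [0.2+6.3, 14.6+6, 0+3.1] = [6.500,20.600,3.100]
diag = √(16.1²+15.8²+12.9²) = √675.26 = 25.986

min=[-9.600,4.800,-9.800] max=[6.500,20.600,3.100] diag=25.986


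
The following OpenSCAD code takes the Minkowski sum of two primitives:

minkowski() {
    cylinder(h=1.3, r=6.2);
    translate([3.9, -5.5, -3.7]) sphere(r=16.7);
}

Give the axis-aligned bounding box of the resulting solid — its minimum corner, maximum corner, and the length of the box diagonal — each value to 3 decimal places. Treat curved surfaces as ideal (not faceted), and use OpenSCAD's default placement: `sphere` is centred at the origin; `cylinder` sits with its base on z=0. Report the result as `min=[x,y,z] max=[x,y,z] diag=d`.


A = translate([3.9, -5.5, -3.7]) sphere(r=16.7) → bbox [-12.8,-22.2,-20.4] .. [20.6,11.2,13]
B = cylinder(h=1.3, r=6.2) → bbox [-6.2,-6.2,0] .. [6.2,6.2,1.3]
lo = A.lo+B.lo = [-12.8-6.2, -22.2-6.2, -20.4+0] = [-19.000,-28.400,-20.400]
hi = A.hi+B.hi = [20.6+6.2, 11.2+6.2, 13+1.3] = [26.800,17.400,14.300]
diag = √(45.8²+45.8²+34.7²) = √5399.37 = 73.480

min=[-19.000,-28.400,-20.400] max=[26.800,17.400,14.300] diag=73.480


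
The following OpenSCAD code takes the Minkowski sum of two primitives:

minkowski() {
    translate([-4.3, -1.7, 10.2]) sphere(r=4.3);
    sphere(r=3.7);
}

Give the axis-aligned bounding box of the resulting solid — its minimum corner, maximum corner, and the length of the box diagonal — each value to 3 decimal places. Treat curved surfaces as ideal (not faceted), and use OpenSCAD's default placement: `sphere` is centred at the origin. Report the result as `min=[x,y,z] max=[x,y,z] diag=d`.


A = translate([-4.3, -1.7, 10.2]) sphere(r=4.3) → bbox [-8.6,-6,5.9] .. [0,2.6,14.5]
B = sphere(r=3.7) → bbox [-3.7,-3.7,-3.7] .. [3.7,3.7,3.7]
lo = A.lo+B.lo = [-8.6-3.7, -6-3.7, 5.9-3.7] = [-12.300,-9.700,2.200]
hi = A.hi+B.hi = [0+3.7, 2.6+3.7, 14.5+3.7] = [3.700,6.300,18.200]
diag = √(16²+16²+16²) = √768 = 27.713

min=[-12.300,-9.700,2.200] max=[3.700,6.300,18.200] diag=27.713
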